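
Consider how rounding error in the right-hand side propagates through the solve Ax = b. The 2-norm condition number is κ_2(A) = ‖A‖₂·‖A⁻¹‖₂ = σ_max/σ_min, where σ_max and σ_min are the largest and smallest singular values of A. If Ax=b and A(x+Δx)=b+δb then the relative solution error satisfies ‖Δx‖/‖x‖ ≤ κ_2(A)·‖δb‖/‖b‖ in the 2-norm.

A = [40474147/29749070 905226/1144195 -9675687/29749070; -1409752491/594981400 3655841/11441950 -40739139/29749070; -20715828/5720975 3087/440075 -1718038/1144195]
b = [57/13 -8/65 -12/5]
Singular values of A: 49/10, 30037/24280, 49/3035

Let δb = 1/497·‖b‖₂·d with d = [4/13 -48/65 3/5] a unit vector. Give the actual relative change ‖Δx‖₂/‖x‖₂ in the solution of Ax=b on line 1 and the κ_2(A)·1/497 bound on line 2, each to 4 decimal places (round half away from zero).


0.1894
0.6107

largest singular value 49/10, smallest 49/3035
κ_2(A) = (49/10) / (49/3035) = 303.5000
bound on ‖Δx‖/‖x‖: κ·ε = 303.5000·1/497 = 0.6107
solve Ax = b  →  x = [1.4657 2.2299 -1.9258]
2-norm of b is 5.0000; of x, 3.2908
with δb = [0.0031 -0.0074 0.0060], A·Δx = δb → ‖Δx‖ = 0.6231
relative error = 0.1894
tightness: 0.1894 against a bound of 0.6107 (unrounded ratio ≈ 0.3101)


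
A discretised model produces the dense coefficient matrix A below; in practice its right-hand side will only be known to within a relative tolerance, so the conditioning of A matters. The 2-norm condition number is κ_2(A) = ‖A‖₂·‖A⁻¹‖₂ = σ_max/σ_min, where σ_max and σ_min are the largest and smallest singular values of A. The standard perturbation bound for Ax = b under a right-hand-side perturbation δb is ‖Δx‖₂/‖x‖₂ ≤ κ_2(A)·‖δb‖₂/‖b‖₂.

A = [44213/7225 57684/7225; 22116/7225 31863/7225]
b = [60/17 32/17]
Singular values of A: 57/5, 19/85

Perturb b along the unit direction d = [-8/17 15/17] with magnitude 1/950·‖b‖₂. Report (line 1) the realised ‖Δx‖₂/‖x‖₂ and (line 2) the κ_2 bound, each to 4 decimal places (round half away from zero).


0.0537
0.0537

from the listed singular values, σ₁ = 57/5, σ_n = 19/85
κ = σ_max/σ_min = (57/5)/(19/85) = 51.0000
bound on ‖Δx‖/‖x‖: κ·ε = 51.0000·1/950 = 0.0537
solve Ax = b  →  x = [0.2105 0.2807]
‖b‖₂ = 4.0000 and ‖x‖₂ = 0.3509
with δb = [-0.0020 0.0037], A·Δx = δb → ‖Δx‖ = 0.0188
relative error = 0.0537
so the bound is sharp here: realised error equals the bound


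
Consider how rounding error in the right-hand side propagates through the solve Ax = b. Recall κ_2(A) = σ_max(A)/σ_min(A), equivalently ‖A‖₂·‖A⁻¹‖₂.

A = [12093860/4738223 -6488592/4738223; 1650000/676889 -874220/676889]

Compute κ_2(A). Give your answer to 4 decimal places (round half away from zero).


384.4400

M = AᵀA = [332537395600/26695311769 -177351736320/26695311769; -177351736320/26695311769 94590482704/26695311769]. tr(M)=1477951136/92371321, det(M)=160000/92371321
λ_max, λ_min = (1477951136/92371321 ± √2184280442758250496/8532460943285041)/2 = 16, 10000/92371321
κ_2(A) = √(λ_max/λ_min) = √(16 / (10000/92371321)) = 384.4400


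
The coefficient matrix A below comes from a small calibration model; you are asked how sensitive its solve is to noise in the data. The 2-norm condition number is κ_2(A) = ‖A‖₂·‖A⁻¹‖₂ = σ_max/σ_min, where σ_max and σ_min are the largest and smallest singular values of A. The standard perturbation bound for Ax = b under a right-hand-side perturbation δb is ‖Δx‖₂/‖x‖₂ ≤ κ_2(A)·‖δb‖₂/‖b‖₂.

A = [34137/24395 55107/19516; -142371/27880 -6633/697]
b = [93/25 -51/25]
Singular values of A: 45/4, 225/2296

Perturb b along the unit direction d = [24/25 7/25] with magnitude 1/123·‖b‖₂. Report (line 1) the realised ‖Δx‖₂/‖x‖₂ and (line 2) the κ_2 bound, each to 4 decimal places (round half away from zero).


0.0115
0.9333

from the listed singular values, σ₁ = 45/4, σ_n = 225/2296
condition number: (45/4) ÷ (225/2296) = 114.8000
worst-case relative error ≤ 114.8000 × 1/123 = 0.9333
solve Ax = b  →  x = [-26.8863 14.6416]
‖b‖₂ = 4.2426 and ‖x‖₂ = 30.6145
Δx = A⁻¹·δb where δb = 1/123·4.2426·d; ‖Δx‖ = 0.3520
realised ‖Δx‖/‖x‖ = 0.0115
tightness: 0.0115 against a bound of 0.9333 (unrounded ratio ≈ 0.0123)


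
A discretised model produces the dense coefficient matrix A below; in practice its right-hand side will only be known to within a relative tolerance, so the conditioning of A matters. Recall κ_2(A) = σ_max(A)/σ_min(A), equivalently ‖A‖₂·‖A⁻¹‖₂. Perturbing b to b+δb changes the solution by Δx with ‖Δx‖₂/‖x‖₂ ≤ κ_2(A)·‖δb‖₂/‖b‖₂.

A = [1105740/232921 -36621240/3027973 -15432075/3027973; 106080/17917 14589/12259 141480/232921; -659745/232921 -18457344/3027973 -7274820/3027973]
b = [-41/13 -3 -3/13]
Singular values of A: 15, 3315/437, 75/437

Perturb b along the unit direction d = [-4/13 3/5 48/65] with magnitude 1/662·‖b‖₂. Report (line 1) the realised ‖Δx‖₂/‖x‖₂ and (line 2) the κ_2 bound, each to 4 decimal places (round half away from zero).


0.0066
0.1320

largest singular value 15, smallest 75/437
κ_2(A) = 15 / (75/437) = 87.4000
κ_2(A)·‖δb‖/‖b‖ = 0.1320
solve Ax = b  →  x = [-0.4297 2.3410 -5.3368]
‖b‖₂ = 4.3589 and ‖x‖₂ = 5.8435
δb = ε·‖b‖·d = [-0.0020 0.0040 0.0049]; solving A·Δx = δb gives ‖Δx‖ = 0.0384
relative error = 0.0066
realised/bound (from unrounded values) ≈ 0.0497


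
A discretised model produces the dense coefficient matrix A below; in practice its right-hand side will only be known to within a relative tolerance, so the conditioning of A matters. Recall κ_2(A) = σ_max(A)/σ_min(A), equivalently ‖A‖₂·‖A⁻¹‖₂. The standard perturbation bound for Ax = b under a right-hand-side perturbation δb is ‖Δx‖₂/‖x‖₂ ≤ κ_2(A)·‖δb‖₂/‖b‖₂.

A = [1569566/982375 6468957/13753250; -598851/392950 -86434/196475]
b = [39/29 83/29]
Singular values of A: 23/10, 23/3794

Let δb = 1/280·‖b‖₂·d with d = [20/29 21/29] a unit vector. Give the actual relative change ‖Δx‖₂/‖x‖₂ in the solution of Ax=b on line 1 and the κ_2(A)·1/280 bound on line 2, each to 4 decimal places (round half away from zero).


0.0038
1.3550

from the listed singular values, σ₁ = 23/10, σ_n = 23/3794
κ_2(A) = (23/10) / (23/3794) = 379.4000
bound on ‖Δx‖/‖x‖: κ·ε = 379.4000·1/280 = 1.3550
solve Ax = b  →  x = [-138.9809 474.9530]
‖b‖₂ = 3.1623 and ‖x‖₂ = 494.8698
with δb = [0.0078 0.0082], A·Δx = δb → ‖Δx‖ = 1.8630
relative error = 0.0038
tightness: 0.0038 against a bound of 1.3550 (unrounded ratio ≈ 0.0028)


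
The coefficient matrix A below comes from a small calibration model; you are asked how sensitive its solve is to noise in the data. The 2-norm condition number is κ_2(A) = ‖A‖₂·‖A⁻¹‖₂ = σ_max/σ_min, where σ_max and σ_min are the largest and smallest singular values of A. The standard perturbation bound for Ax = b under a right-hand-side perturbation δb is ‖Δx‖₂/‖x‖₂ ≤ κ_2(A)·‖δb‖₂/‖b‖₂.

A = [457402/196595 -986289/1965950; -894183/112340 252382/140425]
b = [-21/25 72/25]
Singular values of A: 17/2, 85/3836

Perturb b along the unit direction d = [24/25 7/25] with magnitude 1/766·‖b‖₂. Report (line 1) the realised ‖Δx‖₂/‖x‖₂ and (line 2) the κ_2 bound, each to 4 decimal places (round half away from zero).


from the listed singular values, σ₁ = 17/2, σ_n = 85/3836
κ = σ_max/σ_min = (17/2)/(85/3836) = 383.6000
κ_2(A)·‖δb‖/‖b‖ = 0.5008
solve Ax = b  →  x = [-0.3443 0.0775]
‖b‖ = 3.0000, ‖x‖ = 0.3529
re-solving with b+δb shifts x by Δx of norm 0.1767
dividing the unrounded norms, ‖Δx‖/‖x‖ = 0.5008
tightness: 0.5008 against a bound of 0.5008; the bound is attained (ratio 1)

0.5008
0.5008


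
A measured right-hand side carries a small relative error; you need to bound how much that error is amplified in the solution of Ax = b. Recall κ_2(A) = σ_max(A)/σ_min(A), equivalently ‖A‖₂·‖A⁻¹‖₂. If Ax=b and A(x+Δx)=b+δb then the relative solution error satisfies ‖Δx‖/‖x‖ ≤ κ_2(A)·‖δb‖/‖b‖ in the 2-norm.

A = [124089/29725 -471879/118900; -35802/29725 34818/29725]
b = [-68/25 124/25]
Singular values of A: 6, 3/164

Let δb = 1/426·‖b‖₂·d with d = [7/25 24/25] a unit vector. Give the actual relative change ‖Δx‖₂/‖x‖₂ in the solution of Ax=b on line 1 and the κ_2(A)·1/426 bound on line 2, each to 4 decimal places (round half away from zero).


0.0033
0.7700

σ_max = 6, σ_min = 3/164
κ = σ_max/σ_min = 6/(3/164) = 328.0000
κ_2(A)·‖δb‖/‖b‖ = 0.7700
solve Ax = b  →  x = [150.3218 158.8046]
‖b‖₂ = 5.6569 and ‖x‖₂ = 218.6677
Δx = A⁻¹·δb where δb = 1/426·5.6569·d; ‖Δx‖ = 0.7259
relative error = 0.0033
so the bound overstates the realised error by a factor of ≈ 231.9321 (computed from the unrounded values)


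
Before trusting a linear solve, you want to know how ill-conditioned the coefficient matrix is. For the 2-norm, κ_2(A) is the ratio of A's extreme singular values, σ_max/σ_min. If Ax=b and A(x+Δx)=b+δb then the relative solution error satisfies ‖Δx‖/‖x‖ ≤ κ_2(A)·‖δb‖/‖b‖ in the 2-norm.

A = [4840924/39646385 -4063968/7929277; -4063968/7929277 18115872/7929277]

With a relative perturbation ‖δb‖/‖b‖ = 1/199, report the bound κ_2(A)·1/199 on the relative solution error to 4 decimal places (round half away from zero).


AᵀA = [259565998096/935059990225 -230687079552/187011998045; -230687079552/187011998045 205056903168/37402399609]; tr = 3204038416/556252225, det = 147456/556252225
eigenvalues of AᵀA: λ = (tr ± √(tr²−4·det))/2 = 144/25, 1024/22250089
so κ_2 = √((144/25) / (1024/22250089)) = 353.7750
worst-case relative error ≤ 353.7750 × 1/199 = 1.7778

1.7778


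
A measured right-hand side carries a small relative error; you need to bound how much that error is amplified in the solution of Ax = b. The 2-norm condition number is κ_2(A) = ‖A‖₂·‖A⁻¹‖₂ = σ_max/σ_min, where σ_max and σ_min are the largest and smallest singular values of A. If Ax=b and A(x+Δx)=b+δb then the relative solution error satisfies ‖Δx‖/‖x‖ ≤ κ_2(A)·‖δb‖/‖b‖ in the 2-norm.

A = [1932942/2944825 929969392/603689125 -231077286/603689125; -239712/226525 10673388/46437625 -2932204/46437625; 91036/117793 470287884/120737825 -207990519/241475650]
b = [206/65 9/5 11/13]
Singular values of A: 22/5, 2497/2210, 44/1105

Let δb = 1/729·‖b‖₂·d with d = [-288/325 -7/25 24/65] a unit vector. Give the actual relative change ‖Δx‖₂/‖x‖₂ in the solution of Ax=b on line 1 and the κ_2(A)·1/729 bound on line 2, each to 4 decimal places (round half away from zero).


σ_max = 22/5, σ_min = 44/1105
κ_2(A) = (22/5) / (44/1105) = 110.5000
κ_2(A)·‖δb‖/‖b‖ = 0.1516
solve Ax = b  →  x = [-0.7637 -15.9161 -73.6433]
‖b‖₂ = 3.7417 and ‖x‖₂ = 75.3475
Δx = A⁻¹·δb where δb = 1/729·3.7417·d; ‖Δx‖ = 0.1289
dividing the unrounded norms, ‖Δx‖/‖x‖ = 0.0017
realised/bound (from unrounded values) ≈ 0.0113

0.0017
0.1516


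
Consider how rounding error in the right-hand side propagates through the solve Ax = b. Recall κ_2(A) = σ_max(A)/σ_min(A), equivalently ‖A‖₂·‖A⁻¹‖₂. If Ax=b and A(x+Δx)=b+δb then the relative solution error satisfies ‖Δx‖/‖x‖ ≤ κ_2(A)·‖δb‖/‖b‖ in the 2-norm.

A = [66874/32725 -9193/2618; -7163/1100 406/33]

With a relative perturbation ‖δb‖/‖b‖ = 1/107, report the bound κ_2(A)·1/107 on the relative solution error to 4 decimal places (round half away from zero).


0.8636

form AᵀA = [1277015609/27415696 -897426895/10280886; -897426895/10280886 10097571625/61685316] with trace 179527429/853776 and determinant 17682025/3415104
char-poly roots: 841/4 and 21025/853776
so κ_2 = √((841/4) / (21025/853776)) = 92.4000
bound on ‖Δx‖/‖x‖: κ·ε = 92.4000·1/107 = 0.8636


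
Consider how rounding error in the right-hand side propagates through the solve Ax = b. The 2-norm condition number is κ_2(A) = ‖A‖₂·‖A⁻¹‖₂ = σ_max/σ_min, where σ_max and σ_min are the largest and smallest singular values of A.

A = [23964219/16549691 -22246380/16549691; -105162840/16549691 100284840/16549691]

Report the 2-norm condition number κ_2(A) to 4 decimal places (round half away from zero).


347.9750

form AᵀA = [6920586977481/162934129801 -6590931413220/162934129801; -6590931413220/162934129801 6277186530000/162934129801] with trace 15692953041/193738561 and determinant 10497600/193738561
solving λ² − 15692953041/193738561·λ + 10497600/193738561 = 0 gives λ = 81, 129600/193738561
κ = σ_max/σ_min = 9/(360/13919) = 347.9750


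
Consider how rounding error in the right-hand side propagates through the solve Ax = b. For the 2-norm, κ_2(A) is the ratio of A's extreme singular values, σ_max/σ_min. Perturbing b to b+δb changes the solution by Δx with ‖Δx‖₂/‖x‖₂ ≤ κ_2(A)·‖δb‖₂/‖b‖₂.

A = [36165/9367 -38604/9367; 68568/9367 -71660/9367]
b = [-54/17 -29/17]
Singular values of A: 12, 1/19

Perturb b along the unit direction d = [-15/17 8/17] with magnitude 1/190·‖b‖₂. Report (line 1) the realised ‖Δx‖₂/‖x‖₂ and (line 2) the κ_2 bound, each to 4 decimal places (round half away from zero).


0.0095
1.2000

from the listed singular values, σ₁ = 12, σ_n = 1/19
κ_2(A) = 12 / (1/19) = 228.0000
bound on ‖Δx‖/‖x‖: κ·ε = 228.0000·1/190 = 1.2000
solve Ax = b  →  x = [27.3448 26.3879]
‖b‖ = 3.6056, ‖x‖ = 38.0008
with δb = [-0.0167 0.0089], A·Δx = δb → ‖Δx‖ = 0.3606
realised ‖Δx‖/‖x‖ = 0.0095
so the bound overstates the realised error by a factor of ≈ 126.4744 (computed from the unrounded values)


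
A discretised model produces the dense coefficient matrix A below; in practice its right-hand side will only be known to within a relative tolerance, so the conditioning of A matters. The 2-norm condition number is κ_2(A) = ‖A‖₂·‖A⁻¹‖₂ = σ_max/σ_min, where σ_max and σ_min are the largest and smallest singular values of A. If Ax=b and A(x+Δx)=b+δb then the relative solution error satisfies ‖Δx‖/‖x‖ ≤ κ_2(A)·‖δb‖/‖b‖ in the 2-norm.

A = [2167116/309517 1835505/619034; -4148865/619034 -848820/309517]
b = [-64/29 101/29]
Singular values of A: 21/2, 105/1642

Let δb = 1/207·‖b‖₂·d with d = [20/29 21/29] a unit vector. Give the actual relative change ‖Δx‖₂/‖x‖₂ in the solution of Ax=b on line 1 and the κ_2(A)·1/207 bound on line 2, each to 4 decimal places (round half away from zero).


from the listed singular values, σ₁ = 21/2, σ_n = 105/1642
κ = σ_max/σ_min = (21/2)/(105/1642) = 164.2000
perturbation bound = 164.2000·1/207 = 0.7932
solve Ax = b  →  x = [-6.3663 14.2886]
‖b‖ = 4.1231, ‖x‖ = 15.6427
δb = ε·‖b‖·d = [0.0137 0.0144]; solving A·Δx = δb gives ‖Δx‖ = 0.3115
dividing the unrounded norms, ‖Δx‖/‖x‖ = 0.0199
realised/bound (from unrounded values) ≈ 0.0251

0.0199
0.7932


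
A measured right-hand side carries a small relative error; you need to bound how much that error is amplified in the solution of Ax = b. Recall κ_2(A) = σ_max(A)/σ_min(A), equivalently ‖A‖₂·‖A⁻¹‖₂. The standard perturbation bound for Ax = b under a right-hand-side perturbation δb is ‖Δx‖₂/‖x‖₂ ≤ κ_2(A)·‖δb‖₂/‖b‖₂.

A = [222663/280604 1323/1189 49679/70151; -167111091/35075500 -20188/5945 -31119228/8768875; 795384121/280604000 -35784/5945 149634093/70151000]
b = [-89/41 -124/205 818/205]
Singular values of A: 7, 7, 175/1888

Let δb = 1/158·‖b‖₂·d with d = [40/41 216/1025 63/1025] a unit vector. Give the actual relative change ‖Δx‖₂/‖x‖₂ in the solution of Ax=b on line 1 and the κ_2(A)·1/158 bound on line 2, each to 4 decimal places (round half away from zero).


0.0145
0.4780

largest singular value 7, smallest 175/1888
κ = σ_max/σ_min = 7/(175/1888) = 75.5200
bound on ‖Δx‖/‖x‖: κ·ε = 75.5200·1/158 = 0.4780
solve Ax = b  →  x = [13.1985 -0.4975 -17.0726]
2-norm of b is 4.5826; of x, 21.5852
with δb = [0.0283 0.0061 0.0018], A·Δx = δb → ‖Δx‖ = 0.3129
dividing the unrounded norms, ‖Δx‖/‖x‖ = 0.0145
realised/bound (from unrounded values) ≈ 0.0303


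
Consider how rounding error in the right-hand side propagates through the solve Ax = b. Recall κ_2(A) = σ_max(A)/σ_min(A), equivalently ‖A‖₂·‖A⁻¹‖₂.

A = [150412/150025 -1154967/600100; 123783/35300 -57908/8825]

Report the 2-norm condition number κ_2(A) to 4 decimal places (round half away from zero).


AᵀA = [7664168161/576192016 -898112160/36012001; -898112160/36012001 26943642529/576192016]; tr = 59875105/996872, det = 923521/31899904
eigenvalues of AᵀA: λ = (tr ± √(tr²−4·det))/2 = 961/16, 961/1993744
so κ_2 = √((961/16) / (961/1993744)) = 353.0000

353.0000


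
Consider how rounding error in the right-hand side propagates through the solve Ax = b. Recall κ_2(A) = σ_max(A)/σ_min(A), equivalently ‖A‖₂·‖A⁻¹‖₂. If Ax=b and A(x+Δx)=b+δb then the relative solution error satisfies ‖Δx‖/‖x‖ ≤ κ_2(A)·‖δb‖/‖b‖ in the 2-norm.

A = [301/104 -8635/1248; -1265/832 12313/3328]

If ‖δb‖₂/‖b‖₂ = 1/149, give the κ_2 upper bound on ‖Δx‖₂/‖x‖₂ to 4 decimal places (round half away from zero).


2.5772

form AᵀA = [7398689/692224 -213072475/8306688; -213072475/8306688 6136536121/99680256] with trace 42615073/589824 and determinant 83521/2359296
char-poly roots: 289/4 and 289/589824
σ_max=√(289/4)=(17/2), σ_min=√(289/589824)=(17/768) → κ = 384.0000
bound on ‖Δx‖/‖x‖: κ·ε = 384.0000·1/149 = 2.5772


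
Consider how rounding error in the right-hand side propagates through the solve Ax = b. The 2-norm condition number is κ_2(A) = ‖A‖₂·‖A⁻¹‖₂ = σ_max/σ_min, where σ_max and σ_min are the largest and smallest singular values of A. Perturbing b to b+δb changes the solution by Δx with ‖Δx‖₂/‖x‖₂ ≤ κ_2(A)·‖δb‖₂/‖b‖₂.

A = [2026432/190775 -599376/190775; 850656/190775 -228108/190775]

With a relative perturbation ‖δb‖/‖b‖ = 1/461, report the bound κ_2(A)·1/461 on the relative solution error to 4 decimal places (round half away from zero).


0.2387

form AᵀA = [5716026368/43071125 -1667025024/43071125; -1667025024/43071125 486727632/43071125] with trace 49622032/344569 and determinant 589824/344569
eigenvalues of AᵀA: λ = (tr ± √(tr²−4·det))/2 = 144, 4096/344569
κ_2(A) = √(λ_max/λ_min) = √(144 / (4096/344569)) = 110.0625
worst-case relative error ≤ 110.0625 × 1/461 = 0.2387


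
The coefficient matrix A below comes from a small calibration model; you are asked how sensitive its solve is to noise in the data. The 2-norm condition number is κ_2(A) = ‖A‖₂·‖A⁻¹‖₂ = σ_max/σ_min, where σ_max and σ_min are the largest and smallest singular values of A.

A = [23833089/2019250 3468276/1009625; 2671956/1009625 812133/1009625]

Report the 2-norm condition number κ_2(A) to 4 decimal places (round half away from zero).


394.0000

form AᵀA = [70978408893/485112500 5175472806/121278125; 5175472806/121278125 1509636933/121278125] with trace 616135653/3880900 and determinant 15752961/97022500
λ_max, λ_min = (616135653/3880900 ± √15184534447644849/602455392400)/2 = 3969/25, 3969/3880900
κ_2(A) = √(λ_max/λ_min) = √((3969/25) / (3969/3880900)) = 394.0000


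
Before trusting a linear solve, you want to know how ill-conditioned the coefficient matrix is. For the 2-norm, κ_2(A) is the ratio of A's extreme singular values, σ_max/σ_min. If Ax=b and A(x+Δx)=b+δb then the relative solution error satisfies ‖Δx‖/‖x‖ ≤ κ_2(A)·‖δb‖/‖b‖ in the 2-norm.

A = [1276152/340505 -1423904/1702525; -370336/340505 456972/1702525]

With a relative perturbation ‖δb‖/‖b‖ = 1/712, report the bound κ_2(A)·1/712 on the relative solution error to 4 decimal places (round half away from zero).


M = AᵀA = [70628507200/4637746201 -15890808960/4637746201; -15890808960/4637746201 3578121616/4637746201]. tr(M)=44144336/2758921, det(M)=25600/2758921
char-poly roots: 16 and 1600/2758921
κ_2(A) = √(λ_max/λ_min) = √(16 / (1600/2758921)) = 166.1000
perturbation bound = 166.1000·1/712 = 0.2333

0.2333


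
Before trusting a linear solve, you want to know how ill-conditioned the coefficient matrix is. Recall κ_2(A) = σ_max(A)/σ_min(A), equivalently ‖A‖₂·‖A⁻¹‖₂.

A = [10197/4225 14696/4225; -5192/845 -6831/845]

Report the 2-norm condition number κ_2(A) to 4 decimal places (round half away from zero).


AᵀA = [4602961/105625 6133248/105625; 6133248/105625 8180689/105625]; tr = 511346/4225, det = 14641/4225
char-poly roots: 121 and 121/4225
so κ_2 = √(121 / (121/4225)) = 65.0000

65.0000


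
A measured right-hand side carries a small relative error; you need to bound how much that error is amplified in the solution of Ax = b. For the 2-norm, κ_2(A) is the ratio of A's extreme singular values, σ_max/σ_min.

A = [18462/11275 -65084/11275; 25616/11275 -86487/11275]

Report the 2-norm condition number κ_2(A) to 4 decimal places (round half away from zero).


180.4000

M = AᵀA = [39880996/5085025 -136681272/5085025; -136681272/5085025 468637129/5085025]. tr(M)=20340725/203401, det(M)=62500/203401
solving λ² − 20340725/203401·λ + 62500/203401 = 0 gives λ = 100, 625/203401
σ_max=√100=10, σ_min=√(625/203401)=(25/451) → κ = 180.4000


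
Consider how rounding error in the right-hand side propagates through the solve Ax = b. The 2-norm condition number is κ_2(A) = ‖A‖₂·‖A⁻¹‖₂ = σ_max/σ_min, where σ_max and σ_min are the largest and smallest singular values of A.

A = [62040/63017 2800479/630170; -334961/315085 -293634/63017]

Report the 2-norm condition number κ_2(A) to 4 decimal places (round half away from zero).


318.0000

form AᵀA = [247827481/118048225 220245894/23609645; 220245894/23609645 19577616201/472192900] with trace 489445/11236 and determinant 131769/7022500
char-poly roots: 1089/25 and 121/280900
κ_2(A) = √(λ_max/λ_min) = √((1089/25) / (121/280900)) = 318.0000


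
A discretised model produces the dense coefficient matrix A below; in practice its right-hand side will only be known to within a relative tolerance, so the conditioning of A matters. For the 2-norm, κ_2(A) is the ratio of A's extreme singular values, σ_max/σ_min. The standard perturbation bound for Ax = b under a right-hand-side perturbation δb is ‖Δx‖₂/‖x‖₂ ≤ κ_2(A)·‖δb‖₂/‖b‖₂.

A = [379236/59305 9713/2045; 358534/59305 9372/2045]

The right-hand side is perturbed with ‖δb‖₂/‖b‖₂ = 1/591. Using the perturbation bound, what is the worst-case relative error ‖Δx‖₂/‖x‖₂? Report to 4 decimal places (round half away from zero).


AᵀA = [323860372/4182025 242886204/4182025; 242886204/4182025 182176753/4182025]; tr = 20241485/167281, det = 58564/167281
eigenvalues of AᵀA: λ = (tr ± √(tr²−4·det))/2 = 121, 484/167281
σ_max=√121=11, σ_min=√(484/167281)=(22/409) → κ = 204.5000
κ_2(A)·‖δb‖/‖b‖ = 0.3460

0.3460


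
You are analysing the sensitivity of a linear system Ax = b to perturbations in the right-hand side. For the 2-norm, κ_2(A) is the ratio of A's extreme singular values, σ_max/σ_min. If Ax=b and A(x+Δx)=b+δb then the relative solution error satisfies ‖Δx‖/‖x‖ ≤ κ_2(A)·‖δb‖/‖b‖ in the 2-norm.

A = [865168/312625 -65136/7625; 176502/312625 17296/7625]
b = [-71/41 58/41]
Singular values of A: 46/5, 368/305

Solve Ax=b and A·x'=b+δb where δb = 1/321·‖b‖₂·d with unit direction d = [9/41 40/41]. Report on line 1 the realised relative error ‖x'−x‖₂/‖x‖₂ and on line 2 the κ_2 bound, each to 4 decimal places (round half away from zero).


0.0067
0.0238

from the listed singular values, σ₁ = 46/5, σ_n = 368/305
κ_2(A) = (46/5) / (368/305) = 7.6250
worst-case relative error ≤ 7.6250 × 1/321 = 0.0238
solve Ax = b  →  x = [0.7348 0.4408]
‖b‖ = 2.2361, ‖x‖ = 0.8568
with δb = [0.0015 0.0068], A·Δx = δb → ‖Δx‖ = 0.0058
dividing the unrounded norms, ‖Δx‖/‖x‖ = 0.0067
so the bound overstates the realised error by a factor of ≈ 3.5254 (computed from the unrounded values)


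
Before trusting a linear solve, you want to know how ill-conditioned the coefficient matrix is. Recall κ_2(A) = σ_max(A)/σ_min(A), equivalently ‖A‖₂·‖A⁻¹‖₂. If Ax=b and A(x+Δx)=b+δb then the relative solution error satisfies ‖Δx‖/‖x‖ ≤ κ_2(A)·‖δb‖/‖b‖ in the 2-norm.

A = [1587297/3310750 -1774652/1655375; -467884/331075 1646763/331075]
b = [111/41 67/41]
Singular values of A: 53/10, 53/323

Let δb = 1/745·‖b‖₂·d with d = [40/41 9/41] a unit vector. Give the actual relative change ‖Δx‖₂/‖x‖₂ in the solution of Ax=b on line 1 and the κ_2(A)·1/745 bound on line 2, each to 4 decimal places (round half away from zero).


0.0014
0.0434

largest singular value 53/10, smallest 53/323
κ_2(A) = (53/10) / (53/323) = 32.3000
κ_2(A)·‖δb‖/‖b‖ = 0.0434
solve Ax = b  →  x = [17.4989 5.3004]
‖b‖ = 3.1623, ‖x‖ = 18.2840
re-solving with b+δb shifts x by Δx of norm 0.0259
realised ‖Δx‖/‖x‖ = 0.0014
tightness: 0.0014 against a bound of 0.0434 (unrounded ratio ≈ 0.0326)


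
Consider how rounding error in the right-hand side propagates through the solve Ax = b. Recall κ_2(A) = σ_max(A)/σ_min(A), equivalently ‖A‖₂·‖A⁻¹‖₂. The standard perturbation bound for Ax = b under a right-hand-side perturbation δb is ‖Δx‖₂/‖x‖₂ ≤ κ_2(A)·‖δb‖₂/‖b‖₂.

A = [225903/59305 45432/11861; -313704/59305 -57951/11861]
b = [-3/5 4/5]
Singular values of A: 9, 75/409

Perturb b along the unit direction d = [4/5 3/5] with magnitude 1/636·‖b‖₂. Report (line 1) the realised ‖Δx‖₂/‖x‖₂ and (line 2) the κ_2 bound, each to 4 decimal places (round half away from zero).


from the listed singular values, σ₁ = 9, σ_n = 75/409
κ = σ_max/σ_min = 9/(75/409) = 49.0800
perturbation bound = 49.0800·1/636 = 0.0772
solve Ax = b  →  x = [-0.0805 -0.0766]
‖b‖₂ = 1.0000 and ‖x‖₂ = 0.1111
δb = ε·‖b‖·d = [0.0013 0.0009]; solving A·Δx = δb gives ‖Δx‖ = 0.0086
realised ‖Δx‖/‖x‖ = 0.0772
tightness: 0.0772 against a bound of 0.0772; the bound is attained (ratio 1)

0.0772
0.0772


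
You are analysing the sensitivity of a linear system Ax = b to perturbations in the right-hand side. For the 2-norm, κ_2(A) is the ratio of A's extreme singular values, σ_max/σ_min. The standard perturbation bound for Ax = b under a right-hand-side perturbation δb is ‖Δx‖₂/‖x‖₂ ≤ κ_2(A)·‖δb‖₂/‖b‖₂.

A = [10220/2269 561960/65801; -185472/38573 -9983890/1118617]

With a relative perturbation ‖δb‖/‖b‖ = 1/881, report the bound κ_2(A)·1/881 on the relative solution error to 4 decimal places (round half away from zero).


M = AᵀA = [64585450384/1487876329 121087098720/1487876329; 121087098720/1487876329 227043974500/1487876329]. tr(M)=1009098356/5148361, det(M)=3841600/5148361
λ_max, λ_min = (1009098356/5148361 ± √1018200380307432336/26505620986321)/2 = 196, 19600/5148361
κ_2(A) = √(λ_max/λ_min) = √(196 / (19600/5148361)) = 226.9000
bound on ‖Δx‖/‖x‖: κ·ε = 226.9000·1/881 = 0.2575

0.2575


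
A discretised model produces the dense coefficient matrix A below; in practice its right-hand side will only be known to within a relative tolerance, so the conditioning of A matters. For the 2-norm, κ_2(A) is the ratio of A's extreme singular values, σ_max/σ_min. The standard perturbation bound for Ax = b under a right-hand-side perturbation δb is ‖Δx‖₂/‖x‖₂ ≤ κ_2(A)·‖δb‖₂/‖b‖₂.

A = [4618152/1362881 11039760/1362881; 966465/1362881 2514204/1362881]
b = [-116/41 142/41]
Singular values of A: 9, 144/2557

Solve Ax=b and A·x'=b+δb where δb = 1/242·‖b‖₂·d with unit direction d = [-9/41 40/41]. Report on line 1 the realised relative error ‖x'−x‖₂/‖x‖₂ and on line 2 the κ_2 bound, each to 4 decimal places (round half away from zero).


0.0046
0.6604

σ_max = 9, σ_min = 144/2557
condition number: 9 ÷ (144/2557) = 159.8125
κ_2(A)·‖δb‖/‖b‖ = 0.6604
solve Ax = b  →  x = [-65.6496 27.1132]
2-norm of b is 4.4721; of x, 71.0281
δb = ε·‖b‖·d = [-0.0041 0.0180]; solving A·Δx = δb gives ‖Δx‖ = 0.3281
relative error = 0.0046
realised/bound (from unrounded values) ≈ 0.0070


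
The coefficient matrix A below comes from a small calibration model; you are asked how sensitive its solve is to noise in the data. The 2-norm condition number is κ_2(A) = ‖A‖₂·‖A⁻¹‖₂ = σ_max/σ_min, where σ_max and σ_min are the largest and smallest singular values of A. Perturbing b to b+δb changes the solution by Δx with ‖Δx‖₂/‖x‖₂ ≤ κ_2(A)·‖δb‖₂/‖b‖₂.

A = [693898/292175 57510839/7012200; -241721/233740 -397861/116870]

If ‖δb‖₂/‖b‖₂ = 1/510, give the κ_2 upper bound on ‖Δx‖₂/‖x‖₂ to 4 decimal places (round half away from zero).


0.4231

form AᵀA = [54228621281/8082010000 278813657213/12123015000; 278813657213/12123015000 22942915702009/290952360000] with trace 39832233709/465523776 and determinant 1171350625/7448380416
λ_max, λ_min = (39832233709/465523776 ± √1586470519356903406681/216712386021298176)/2 = 1369/16, 855625/465523776
κ = σ_max/σ_min = (37/4)/(925/21576) = 215.7600
perturbation bound = 215.7600·1/510 = 0.4231


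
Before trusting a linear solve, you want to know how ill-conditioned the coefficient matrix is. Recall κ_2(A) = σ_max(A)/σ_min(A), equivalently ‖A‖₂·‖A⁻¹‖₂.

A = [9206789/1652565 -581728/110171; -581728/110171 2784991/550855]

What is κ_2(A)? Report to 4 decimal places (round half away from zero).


393.0000

M = AᵀA = [191327756881/3247290225 -12147644096/216486015; -12147644096/216486015 19282237241/360810025]. tr(M)=17354002/154449, det(M)=7890481/96530625
λ_max, λ_min = (17354002/154449 ± √188220991177402624/14909058500625)/2 = 2809/25, 2809/3861225
κ_2(A) = √(λ_max/λ_min) = √((2809/25) / (2809/3861225)) = 393.0000


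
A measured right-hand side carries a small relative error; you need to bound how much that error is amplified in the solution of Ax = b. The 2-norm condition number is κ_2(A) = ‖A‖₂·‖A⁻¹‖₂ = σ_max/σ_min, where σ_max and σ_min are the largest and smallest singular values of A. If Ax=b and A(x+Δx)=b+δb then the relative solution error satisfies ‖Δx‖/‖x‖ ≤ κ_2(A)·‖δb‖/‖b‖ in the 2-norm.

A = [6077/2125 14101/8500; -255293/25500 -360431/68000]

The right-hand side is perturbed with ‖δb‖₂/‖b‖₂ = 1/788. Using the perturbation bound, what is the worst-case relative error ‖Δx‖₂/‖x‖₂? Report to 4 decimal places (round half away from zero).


0.1218

AᵀA = [112787881/1040400 6415483/110976; 6415483/110976 228217841/7398400]; tr = 32084377/230400, det = 12117361/5760000
solving λ² − 32084377/230400·λ + 12117361/5760000 = 0 gives λ = 3481/25, 3481/230400
σ_max=√(3481/25)=(59/5), σ_min=√(3481/230400)=(59/480) → κ = 96.0000
perturbation bound = 96.0000·1/788 = 0.1218


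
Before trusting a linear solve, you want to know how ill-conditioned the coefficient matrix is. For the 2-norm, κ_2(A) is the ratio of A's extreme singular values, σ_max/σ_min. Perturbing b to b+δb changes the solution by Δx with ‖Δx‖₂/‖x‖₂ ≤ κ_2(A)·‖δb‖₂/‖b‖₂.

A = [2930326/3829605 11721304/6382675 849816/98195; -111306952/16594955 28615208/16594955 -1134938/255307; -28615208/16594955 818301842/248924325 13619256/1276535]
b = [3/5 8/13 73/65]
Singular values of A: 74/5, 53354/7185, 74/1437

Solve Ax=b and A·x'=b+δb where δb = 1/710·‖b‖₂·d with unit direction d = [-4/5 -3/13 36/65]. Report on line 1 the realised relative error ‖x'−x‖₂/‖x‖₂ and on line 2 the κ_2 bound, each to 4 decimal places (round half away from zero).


0.2567
0.4048

from the listed singular values, σ₁ = 74/5, σ_n = 74/1437
κ_2(A) = (74/5) / (74/1437) = 287.4000
bound on ‖Δx‖/‖x‖: κ·ε = 287.4000·1/710 = 0.4048
solve Ax = b  →  x = [-0.1186 0.0655 0.0659]
2-norm of b is 1.4142; of x, 0.1507
δb = ε·‖b‖·d = [-0.0016 -0.0005 0.0011]; solving A·Δx = δb gives ‖Δx‖ = 0.0387
realised ‖Δx‖/‖x‖ = 0.2567
realised/bound (from unrounded values) ≈ 0.6342


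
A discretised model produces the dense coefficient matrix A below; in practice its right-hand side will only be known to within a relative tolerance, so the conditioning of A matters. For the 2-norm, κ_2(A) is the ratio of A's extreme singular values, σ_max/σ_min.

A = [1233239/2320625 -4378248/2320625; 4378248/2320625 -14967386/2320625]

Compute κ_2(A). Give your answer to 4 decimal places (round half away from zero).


371.3000

form AᵀA = [33103894369/8616480625 -113488566408/8616480625; -113488566408/8616480625 389106718756/8616480625] with trace 675536981/13786369 and determinant 240100/13786369
eigenvalues of AᵀA: λ = (tr ± √(tr²−4·det))/2 = 49, 4900/13786369
κ = σ_max/σ_min = 7/(70/3713) = 371.3000


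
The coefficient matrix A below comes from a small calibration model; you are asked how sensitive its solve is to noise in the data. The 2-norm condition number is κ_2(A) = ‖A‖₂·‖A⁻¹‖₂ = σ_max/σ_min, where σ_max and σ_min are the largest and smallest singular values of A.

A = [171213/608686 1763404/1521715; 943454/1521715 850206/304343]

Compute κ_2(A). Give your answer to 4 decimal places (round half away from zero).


142.7500

M = AᵀA = [25403959081/54807492100 1127916090/548074921; 1127916090/548074921 125330471764/13701873025]. tr(M)=313340777/32604100, det(M)=923521/203775625
solving λ² − 313340777/32604100·λ + 923521/203775625 = 0 gives λ = 961/100, 3844/8151025
κ_2(A) = √(λ_max/λ_min) = √((961/100) / (3844/8151025)) = 142.7500


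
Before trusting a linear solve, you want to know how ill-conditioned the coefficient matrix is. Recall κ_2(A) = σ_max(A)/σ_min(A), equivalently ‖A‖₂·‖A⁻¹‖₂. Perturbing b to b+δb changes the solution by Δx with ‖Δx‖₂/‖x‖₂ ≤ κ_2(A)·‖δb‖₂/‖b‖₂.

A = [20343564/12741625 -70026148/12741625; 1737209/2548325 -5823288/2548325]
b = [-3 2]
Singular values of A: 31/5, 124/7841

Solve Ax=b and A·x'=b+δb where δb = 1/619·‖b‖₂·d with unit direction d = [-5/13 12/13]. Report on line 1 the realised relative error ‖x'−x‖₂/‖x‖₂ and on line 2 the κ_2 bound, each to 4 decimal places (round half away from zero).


0.0019
0.6334

σ_max = 31/5, σ_min = 124/7841
κ_2(A) = (31/5) / (124/7841) = 392.0500
worst-case relative error ≤ 392.0500 × 1/619 = 0.6334
solve Ax = b  →  x = [182.0232 53.4261]
2-norm of b is 3.6056; of x, 189.7019
with δb = [-0.0022 0.0054], A·Δx = δb → ‖Δx‖ = 0.3683
dividing the unrounded norms, ‖Δx‖/‖x‖ = 0.0019
tightness: 0.0019 against a bound of 0.6334 (unrounded ratio ≈ 0.0031)


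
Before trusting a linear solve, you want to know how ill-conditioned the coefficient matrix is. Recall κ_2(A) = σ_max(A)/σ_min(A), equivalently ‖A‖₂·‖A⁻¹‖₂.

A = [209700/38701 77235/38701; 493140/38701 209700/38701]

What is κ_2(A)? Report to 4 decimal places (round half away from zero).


M = AᵀA = [1699178400/8862529 707737500/8862529; 707737500/8862529 295499025/8862529]. tr(M)=11802825/52441, det(M)=810000/52441
solving λ² − 11802825/52441·λ + 810000/52441 = 0 gives λ = 225, 3600/52441
so κ_2 = √(225 / (3600/52441)) = 57.2500

57.2500


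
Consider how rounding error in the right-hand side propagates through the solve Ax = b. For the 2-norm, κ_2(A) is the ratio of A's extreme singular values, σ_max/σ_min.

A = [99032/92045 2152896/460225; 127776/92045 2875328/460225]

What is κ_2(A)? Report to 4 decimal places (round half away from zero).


AᵀA = [1045361728/338891281 23224140288/1694456405; 23224140288/1694456405 516098891776/8472282025]; tr = 322565696/5040025, det = 262144/5040025
eigenvalues of AᵀA: λ = (tr ± √(tr²−4·det))/2 = 64, 4096/5040025
κ = σ_max/σ_min = 8/(64/2245) = 280.6250

280.6250


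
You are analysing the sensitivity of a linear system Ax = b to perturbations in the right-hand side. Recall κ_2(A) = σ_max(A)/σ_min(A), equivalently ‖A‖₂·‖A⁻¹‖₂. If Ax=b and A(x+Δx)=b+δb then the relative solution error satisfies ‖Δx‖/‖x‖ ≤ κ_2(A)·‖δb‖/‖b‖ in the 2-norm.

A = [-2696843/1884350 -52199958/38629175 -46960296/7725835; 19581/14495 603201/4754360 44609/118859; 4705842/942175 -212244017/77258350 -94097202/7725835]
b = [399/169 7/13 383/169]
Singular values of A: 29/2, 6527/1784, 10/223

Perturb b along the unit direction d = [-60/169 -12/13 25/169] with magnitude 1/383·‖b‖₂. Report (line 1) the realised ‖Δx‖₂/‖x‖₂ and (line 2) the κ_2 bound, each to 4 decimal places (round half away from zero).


σ_max = 29/2, σ_min = 10/223
κ_2(A) = (29/2) / (10/223) = 323.3500
perturbation bound = 323.3500·1/383 = 0.8443
solve Ax = b  →  x = [-0.2045 21.6957 -5.1636]
‖b‖₂ = 3.3166 and ‖x‖₂ = 22.3026
δb = ε·‖b‖·d = [-0.0031 -0.0080 0.0013]; solving A·Δx = δb gives ‖Δx‖ = 0.1931
dividing the unrounded norms, ‖Δx‖/‖x‖ = 0.0087
so the bound overstates the realised error by a factor of ≈ 97.5052 (computed from the unrounded values)

0.0087
0.8443


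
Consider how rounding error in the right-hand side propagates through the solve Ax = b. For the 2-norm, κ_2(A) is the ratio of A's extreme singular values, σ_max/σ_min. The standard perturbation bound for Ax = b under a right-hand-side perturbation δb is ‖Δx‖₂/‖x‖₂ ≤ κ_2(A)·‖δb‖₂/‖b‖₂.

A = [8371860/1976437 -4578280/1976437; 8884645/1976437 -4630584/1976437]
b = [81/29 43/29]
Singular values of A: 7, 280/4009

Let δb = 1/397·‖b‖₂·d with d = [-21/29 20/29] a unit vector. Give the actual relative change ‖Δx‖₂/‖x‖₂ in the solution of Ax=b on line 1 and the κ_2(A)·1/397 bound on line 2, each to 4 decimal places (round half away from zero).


σ_max = 7, σ_min = 280/4009
κ_2(A) = 7 / (280/4009) = 100.2250
κ_2(A)·‖δb‖/‖b‖ = 0.2525
solve Ax = b  →  x = [-6.3597 -12.8351]
‖b‖ = 3.1623, ‖x‖ = 14.3243
re-solving with b+δb shifts x by Δx of norm 0.1140
dividing the unrounded norms, ‖Δx‖/‖x‖ = 0.0080
so the bound overstates the realised error by a factor of ≈ 31.7081 (computed from the unrounded values)

0.0080
0.2525


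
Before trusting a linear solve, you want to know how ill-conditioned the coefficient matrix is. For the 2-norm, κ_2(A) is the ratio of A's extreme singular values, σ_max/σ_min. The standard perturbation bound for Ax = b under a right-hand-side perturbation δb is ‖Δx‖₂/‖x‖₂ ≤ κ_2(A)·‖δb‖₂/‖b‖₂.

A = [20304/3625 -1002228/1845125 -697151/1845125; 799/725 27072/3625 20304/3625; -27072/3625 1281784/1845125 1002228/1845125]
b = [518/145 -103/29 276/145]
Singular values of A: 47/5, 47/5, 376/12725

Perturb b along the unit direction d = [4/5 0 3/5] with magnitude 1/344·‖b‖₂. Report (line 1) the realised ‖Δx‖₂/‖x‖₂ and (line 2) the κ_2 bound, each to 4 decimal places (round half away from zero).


0.0039
0.9248

largest singular value 47/5, smallest 376/12725
condition number: (47/5) ÷ (376/12725) = 318.1250
worst-case relative error ≤ 318.1250 × 1/344 = 0.9248
solve Ax = b  →  x = [0.0213 -81.5298 108.0681]
‖b‖₂ = 5.3852 and ‖x‖₂ = 135.3729
δb = ε·‖b‖·d = [0.0125 0.0000 0.0094]; solving A·Δx = δb gives ‖Δx‖ = 0.5298
relative error = 0.0039
tightness: 0.0039 against a bound of 0.9248 (unrounded ratio ≈ 0.0042)
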